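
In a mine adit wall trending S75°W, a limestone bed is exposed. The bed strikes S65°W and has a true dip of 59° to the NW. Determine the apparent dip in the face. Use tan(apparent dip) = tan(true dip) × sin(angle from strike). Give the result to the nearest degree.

16°

Angle between strike (S65°W) and section (S75°W): β = 10°.
tan α = tan 59° × sin 10° = 1.6643 × 0.1736 = 0.2890
α = arctan(0.2890) = 16.12°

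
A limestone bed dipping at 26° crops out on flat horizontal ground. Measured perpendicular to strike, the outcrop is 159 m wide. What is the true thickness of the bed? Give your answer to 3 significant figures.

True thickness t = w · sin(dip) = 159 × sin 26°
t = 159 × 0.4384 = 69.701 m

69.7 m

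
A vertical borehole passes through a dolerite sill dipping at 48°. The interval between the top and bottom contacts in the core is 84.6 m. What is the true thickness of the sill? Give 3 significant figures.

True thickness t = h · cos(dip) = 84.6 × cos 48°
t = 84.6 × 0.6691 = 56.608 m

56.6 m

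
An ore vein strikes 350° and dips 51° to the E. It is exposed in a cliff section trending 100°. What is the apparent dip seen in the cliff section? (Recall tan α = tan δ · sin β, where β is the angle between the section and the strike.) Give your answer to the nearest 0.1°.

Angle between strike (350°) and section (100°): β = 70°.
tan(apparent dip) = tan 51° · sin 70° = 1.1604
α = arctan(1.1604) = 49.25°

49.2°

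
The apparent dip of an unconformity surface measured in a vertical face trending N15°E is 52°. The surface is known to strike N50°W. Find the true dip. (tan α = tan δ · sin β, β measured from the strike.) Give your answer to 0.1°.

β = acute angle between strike N50°W and section N15°E = 65°.
tan δ = tan α / sin β = tan 52° / sin 65° = 1.2799 / 0.9063 = 1.4123
δ = arctan(1.4123) = 54.70°

54.7°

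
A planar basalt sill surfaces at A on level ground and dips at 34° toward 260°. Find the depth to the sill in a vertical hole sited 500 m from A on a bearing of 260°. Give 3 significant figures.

The hole is directly down-dip from the outcrop, so the down-dip offset is 500 m.
Depth = down-dip offset × tan(dip) = 500.00 × tan 34° = 500.00 × 0.6745
Depth = 337.25 m

337 m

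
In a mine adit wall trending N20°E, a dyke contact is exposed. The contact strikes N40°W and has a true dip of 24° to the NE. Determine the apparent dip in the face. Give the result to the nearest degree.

21°

The strike is N40°W and the section trends N20°E; the acute angle between them is β = 60°.
tan(apparent dip) = tan 24° · sin 60° = 0.3856
apparent dip = arctan 0.3856 = 21.09°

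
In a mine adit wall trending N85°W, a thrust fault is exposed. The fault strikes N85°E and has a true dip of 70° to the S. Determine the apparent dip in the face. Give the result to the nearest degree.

The section lies 10° from the strike.
tan α = tan 70° × sin 10° = 2.7475 × 0.1736 = 0.4771
α = arctan(0.4771) = 25.51°

26°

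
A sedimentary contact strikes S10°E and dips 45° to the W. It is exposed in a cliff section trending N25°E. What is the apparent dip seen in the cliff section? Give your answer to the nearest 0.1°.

29.8°

The section lies 35° from the strike.
tan(apparent dip) = tan 45° · sin 35° = 0.5736
apparent dip = arctan 0.5736 = 29.84°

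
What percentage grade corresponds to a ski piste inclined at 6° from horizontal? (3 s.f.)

10.5%

grade % = 100 × tan 6° = 100 × 0.1051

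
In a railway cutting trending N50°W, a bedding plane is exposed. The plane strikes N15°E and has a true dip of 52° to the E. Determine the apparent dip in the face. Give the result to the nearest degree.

Angle between strike (N15°E) and section (N50°W): β = 65°.
tan α = tan 52° × sin 65° = 1.2799 × 0.9063 = 1.1600
apparent dip = arctan 1.1600 = 49.24°

49°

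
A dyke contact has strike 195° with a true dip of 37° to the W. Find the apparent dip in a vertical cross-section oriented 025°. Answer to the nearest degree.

Angle between strike (195°) and section (025°): β = 10°.
tan α = tan 37° × sin 10° = 0.7536 × 0.1736 = 0.1309
apparent dip = arctan 0.1309 = 7.45°

7°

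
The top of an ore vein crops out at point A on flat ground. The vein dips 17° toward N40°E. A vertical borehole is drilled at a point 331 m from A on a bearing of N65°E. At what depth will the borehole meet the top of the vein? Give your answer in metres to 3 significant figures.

The hole lies 25° from the dip direction, so the down-dip offset is 331 × cos 25° = 299.99 m.
Depth = down-dip offset × tan(dip) = 299.99 × tan 17° = 299.99 × 0.3057
Depth = 91.72 m

91.7 m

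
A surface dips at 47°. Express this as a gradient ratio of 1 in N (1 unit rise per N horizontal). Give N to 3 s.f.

1 : N means tan θ = 1/N, so N = 1/tan 47° = 1/1.0724

1 in 0.933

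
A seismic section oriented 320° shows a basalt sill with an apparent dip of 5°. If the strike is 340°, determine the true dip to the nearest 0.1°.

14.3°

The section is 20° from the strike.
tan δ = tan α / sin β = tan 5° / sin 20° = 0.0875 / 0.3420 = 0.2558
δ = arctan(0.2558) = 14.35°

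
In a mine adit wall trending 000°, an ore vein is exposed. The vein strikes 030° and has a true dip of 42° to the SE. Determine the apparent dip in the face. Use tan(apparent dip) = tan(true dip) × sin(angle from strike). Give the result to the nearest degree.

Angle between strike (030°) and section (000°): β = 30°.
tan(apparent dip) = tan 42° · sin 30° = 0.4502
α = arctan(0.4502) = 24.24°

24°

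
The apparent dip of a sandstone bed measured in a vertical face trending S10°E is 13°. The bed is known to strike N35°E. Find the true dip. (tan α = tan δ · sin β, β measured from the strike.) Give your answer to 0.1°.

18.1°

The section is 45° from the strike.
tan δ = tan α / sin β = tan 13° / sin 45° = 0.2309 / 0.7071 = 0.3265
true dip = arctan 0.3265 = 18.08°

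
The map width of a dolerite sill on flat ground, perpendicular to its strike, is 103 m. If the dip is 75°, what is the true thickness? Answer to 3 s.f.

99.5 m

True thickness t = w · sin(dip) = 103 × sin 75°
t = 103 × 0.9659 = 99.490 m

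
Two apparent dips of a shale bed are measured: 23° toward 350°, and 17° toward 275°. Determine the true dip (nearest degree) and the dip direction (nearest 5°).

The two traces are lines in the plane: v₁ = (sin 350°·cos 23°, cos 350°·cos 23°, −sin 23°), v₂ = (sin 275°·cos 17°, cos 275°·cos 17°, −sin 17°).
The plane normal is n = v₁ × v₂ ∝ (-0.232, 0.326, 0.850).
True dip = arccos(n_z / |n|) = arccos(0.9049) = 25.2°.
The horizontal component of n points toward azimuth atan2(n_x, n_y) = 324°, the dip direction.

true dip 25°, dip direction 325°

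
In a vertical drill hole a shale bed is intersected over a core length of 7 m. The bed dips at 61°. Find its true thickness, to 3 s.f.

3.39 m

True thickness t = h · cos(dip) = 7 × cos 61°
t = 7 × 0.4848 = 3.394 m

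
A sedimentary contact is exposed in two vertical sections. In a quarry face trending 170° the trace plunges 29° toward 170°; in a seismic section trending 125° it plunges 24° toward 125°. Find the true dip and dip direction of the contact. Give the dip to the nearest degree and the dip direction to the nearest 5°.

true dip 29°, dip direction 160°

Each apparent-dip line lies in the plane. As unit vectors (x east, y north, z up), v₁ plunges 29°→170° and v₂ plunges 24°→125°.
Cross product v₁ × v₂ gives the pole to the plane: n ∝ (0.096, -0.301, 0.565).
tan δ = √(n_x²+n_y²)/n_z = 0.316/0.565, so δ = 29.2°.
Dip direction = atan2(0.096, -0.301) = 162° (azimuth of n's horizontal projection).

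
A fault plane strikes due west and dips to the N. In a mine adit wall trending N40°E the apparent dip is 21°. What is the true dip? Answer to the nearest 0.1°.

The section is 50° from the strike.
tan(true dip) = tan 21° / sin 50° = 0.5011
true dip = arctan 0.5011 = 26.62°

26.6°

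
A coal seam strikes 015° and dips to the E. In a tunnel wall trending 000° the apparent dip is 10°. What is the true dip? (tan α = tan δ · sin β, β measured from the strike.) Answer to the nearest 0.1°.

β = acute angle between strike 015° and section 000° = 15°.
tan δ = tan α / sin β = tan 10° / sin 15° = 0.1763 / 0.2588 = 0.6813
δ = arctan(0.6813) = 34.27°

34.3°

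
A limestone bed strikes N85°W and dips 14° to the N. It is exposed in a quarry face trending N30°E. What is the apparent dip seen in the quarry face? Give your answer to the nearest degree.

Angle between strike (N85°W) and section (N30°E): β = 65°.
tan(apparent dip) = tan 14° · sin 65° = 0.2260
α = arctan(0.2260) = 12.73°

13°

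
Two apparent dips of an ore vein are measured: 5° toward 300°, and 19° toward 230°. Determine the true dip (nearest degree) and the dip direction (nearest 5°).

true dip 19°, dip direction 225°

Each apparent-dip line lies in the plane. As unit vectors (x east, y north, z up), v₁ plunges 5°→300° and v₂ plunges 19°→230°.
The plane normal is n = v₁ × v₂ ∝ (-0.215, -0.218, 0.885).
tan δ = √(n_x²+n_y²)/n_z = 0.306/0.885, so δ = 19.1°.
Dip direction = azimuth of (n_x, n_y) = atan2(-0.215, -0.218) = 225°.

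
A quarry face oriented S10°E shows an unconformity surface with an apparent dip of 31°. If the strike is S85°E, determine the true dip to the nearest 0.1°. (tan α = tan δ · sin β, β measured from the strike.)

The section is 75° from the strike.
tan(true dip) = tan 31° / sin 75° = 0.6221
δ = arctan(0.6221) = 31.88°

31.9°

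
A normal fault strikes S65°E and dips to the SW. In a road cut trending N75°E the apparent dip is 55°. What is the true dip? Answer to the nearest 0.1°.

65.8°

β = acute angle between strike S65°E and section N75°E = 40°.
tan δ = tan α / sin β = tan 55° / sin 40° = 1.4281 / 0.6428 = 2.2218
δ = arctan(2.2218) = 65.77°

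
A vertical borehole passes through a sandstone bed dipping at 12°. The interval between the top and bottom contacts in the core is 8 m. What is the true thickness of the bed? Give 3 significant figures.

True thickness t = h · cos(dip) = 8 × cos 12°
t = 8 × 0.9781 = 7.825 m

7.83 m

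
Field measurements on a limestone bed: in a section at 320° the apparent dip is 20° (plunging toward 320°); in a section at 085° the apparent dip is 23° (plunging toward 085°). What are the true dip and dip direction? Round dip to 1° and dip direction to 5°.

The two traces are lines in the plane: v₁ = (sin 320°·cos 20°, cos 320°·cos 20°, −sin 20°), v₂ = (sin 85°·cos 23°, cos 85°·cos 23°, −sin 23°).
n = v₁ × v₂ = (0.254, 0.550, 0.709) (taken with n_z > 0).
tan δ = √(n_x²+n_y²)/n_z = 0.605/0.709, so δ = 40.5°.
The horizontal component of n points toward azimuth atan2(n_x, n_y) = 25°, the dip direction.

true dip 41°, dip direction 025°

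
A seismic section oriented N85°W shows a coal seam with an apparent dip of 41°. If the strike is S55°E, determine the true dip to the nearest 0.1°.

60.1°

β = acute angle between strike S55°E and section N85°W = 30°.
tan(true dip) = tan 41° / sin 30° = 1.7386
δ = arctan(1.7386) = 60.09°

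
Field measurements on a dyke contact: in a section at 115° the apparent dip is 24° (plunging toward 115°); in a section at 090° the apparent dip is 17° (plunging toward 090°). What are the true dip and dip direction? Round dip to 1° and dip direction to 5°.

true dip 27°, dip direction 140°

The two traces are lines in the plane: v₁ = (sin 115°·cos 24°, cos 115°·cos 24°, −sin 24°), v₂ = (sin 90°·cos 17°, cos 90°·cos 17°, −sin 17°).
The plane normal is n = v₁ × v₂ ∝ (0.113, -0.147, 0.369).
tan δ = √(n_x²+n_y²)/n_z = 0.185/0.369, so δ = 26.6°.
The horizontal component of n points toward azimuth atan2(n_x, n_y) = 142°, the dip direction.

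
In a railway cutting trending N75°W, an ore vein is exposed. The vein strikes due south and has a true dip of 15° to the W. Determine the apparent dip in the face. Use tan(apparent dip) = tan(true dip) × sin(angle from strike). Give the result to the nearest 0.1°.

The section lies 75° from the strike.
tan(apparent dip) = tan 15° · sin 75° = 0.2588
apparent dip = arctan 0.2588 = 14.51°

14.5°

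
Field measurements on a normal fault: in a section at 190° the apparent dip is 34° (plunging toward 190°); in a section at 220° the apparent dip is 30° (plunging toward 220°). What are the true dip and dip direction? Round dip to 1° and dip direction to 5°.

The two traces are lines in the plane: v₁ = (sin 190°·cos 34°, cos 190°·cos 34°, −sin 34°), v₂ = (sin 220°·cos 30°, cos 220°·cos 30°, −sin 30°).
Cross product v₁ × v₂ gives the pole to the plane: n ∝ (-0.037, -0.239, 0.359).
Dip δ = arctan(|n_h|/n_z) = arctan(0.242/0.359) = 34.0°.
The horizontal component of n points toward azimuth atan2(n_x, n_y) = 189°, the dip direction.

true dip 34°, dip direction 190°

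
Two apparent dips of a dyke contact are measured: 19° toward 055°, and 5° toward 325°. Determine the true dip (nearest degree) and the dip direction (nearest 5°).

true dip 20°, dip direction 040°

Each apparent-dip line lies in the plane. As unit vectors (x east, y north, z up), v₁ plunges 19°→055° and v₂ plunges 5°→325°.
n = v₁ × v₂ = (0.218, 0.254, 0.942) (taken with n_z > 0).
tan δ = √(n_x²+n_y²)/n_z = 0.335/0.942, so δ = 19.6°.
Dip direction = atan2(0.218, 0.254) = 41° (azimuth of n's horizontal projection).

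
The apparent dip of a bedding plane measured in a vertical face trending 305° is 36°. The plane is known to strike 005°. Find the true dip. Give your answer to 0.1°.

β = acute angle between strike 005° and section 305° = 60°.
tan δ = tan α / sin β = tan 36° / sin 60° = 0.7265 / 0.8660 = 0.8389
δ = arctan(0.8389) = 39.99°

40.0°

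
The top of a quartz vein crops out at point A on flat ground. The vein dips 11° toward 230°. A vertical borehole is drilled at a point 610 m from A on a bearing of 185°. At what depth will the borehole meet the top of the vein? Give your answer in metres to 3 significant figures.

The hole lies 45° from the dip direction, so the down-dip offset is 610 × cos 45° = 431.34 m.
Depth = down-dip offset × tan(dip) = 431.34 × tan 11° = 431.34 × 0.1944
Depth = 83.84 m

83.8 m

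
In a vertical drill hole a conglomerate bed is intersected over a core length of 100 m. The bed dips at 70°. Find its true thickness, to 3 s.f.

True thickness t = h · cos(dip) = 100 × cos 70°
t = 100 × 0.3420 = 34.202 m

34.2 m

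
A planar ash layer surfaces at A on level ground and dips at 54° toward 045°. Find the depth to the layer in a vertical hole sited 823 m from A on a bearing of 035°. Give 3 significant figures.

1120 m

The hole lies 10° from the dip direction, so the down-dip offset is 823 × cos 10° = 810.50 m.
Depth = down-dip offset × tan(dip) = 810.50 × tan 54° = 810.50 × 1.3764
Depth = 1115.55 m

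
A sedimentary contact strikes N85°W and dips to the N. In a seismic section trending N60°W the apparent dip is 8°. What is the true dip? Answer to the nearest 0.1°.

18.4°

The section is 25° from the strike.
tan δ = tan α / sin β = tan 8° / sin 25° = 0.1405 / 0.4226 = 0.3325
true dip = arctan 0.3325 = 18.39°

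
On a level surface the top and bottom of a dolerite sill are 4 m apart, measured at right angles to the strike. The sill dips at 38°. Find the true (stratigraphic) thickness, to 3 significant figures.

2.46 m

True thickness t = w · sin(dip) = 4 × sin 38°
t = 4 × 0.6157 = 2.463 m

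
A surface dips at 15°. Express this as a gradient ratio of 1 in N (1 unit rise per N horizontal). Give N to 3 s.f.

1 : N means tan θ = 1/N, so N = 1/tan 15° = 1/0.2679

1 in 3.73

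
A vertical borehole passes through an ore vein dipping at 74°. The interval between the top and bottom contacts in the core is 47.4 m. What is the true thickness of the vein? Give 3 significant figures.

True thickness t = h · cos(dip) = 47.4 × cos 74°
t = 47.4 × 0.2756 = 13.065 m

13.1 m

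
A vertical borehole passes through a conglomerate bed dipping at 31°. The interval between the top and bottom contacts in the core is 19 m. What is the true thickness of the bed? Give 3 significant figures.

True thickness t = h · cos(dip) = 19 × cos 31°
t = 19 × 0.8572 = 16.286 m

16.3 m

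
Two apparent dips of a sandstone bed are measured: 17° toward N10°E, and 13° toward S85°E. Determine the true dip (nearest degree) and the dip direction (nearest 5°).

true dip 20°, dip direction 045°

Each apparent-dip line lies in the plane. As unit vectors (x east, y north, z up), v₁ plunges 17°→N10°E and v₂ plunges 13°→S85°E.
The plane normal is n = v₁ × v₂ ∝ (0.237, 0.246, 0.928).
True dip = arccos(n_z / |n|) = arccos(0.9384) = 20.2°.
The horizontal component of n points toward azimuth atan2(n_x, n_y) = 44°, the dip direction.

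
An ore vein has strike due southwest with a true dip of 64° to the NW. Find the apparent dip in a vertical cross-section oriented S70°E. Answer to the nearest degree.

62°

Angle between strike (due southwest) and section (S70°E): β = 65°.
tan(apparent dip) = tan 64° · sin 65° = 1.8582
α = arctan(1.8582) = 61.71°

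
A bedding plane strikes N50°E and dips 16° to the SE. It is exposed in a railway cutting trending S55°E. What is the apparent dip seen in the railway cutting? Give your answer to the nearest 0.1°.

15.5°

The section lies 75° from the strike.
tan α = tan 16° × sin 75° = 0.2867 × 0.9659 = 0.2770
α = arctan(0.2770) = 15.48°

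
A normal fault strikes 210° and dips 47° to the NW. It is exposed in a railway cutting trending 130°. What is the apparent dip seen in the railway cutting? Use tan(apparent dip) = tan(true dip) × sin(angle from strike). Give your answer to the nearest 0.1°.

46.6°

The strike is 210° and the section trends 130°; the acute angle between them is β = 80°.
tan α = tan 47° × sin 80° = 1.0724 × 0.9848 = 1.0561
α = arctan(1.0561) = 46.56°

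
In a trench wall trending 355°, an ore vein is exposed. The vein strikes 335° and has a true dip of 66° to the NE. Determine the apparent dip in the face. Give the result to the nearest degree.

38°

Angle between strike (335°) and section (355°): β = 20°.
tan α = tan 66° × sin 20° = 2.2460 × 0.3420 = 0.7682
apparent dip = arctan 0.7682 = 37.53°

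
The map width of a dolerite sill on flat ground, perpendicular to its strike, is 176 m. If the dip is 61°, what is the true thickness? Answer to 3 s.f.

True thickness t = w · sin(dip) = 176 × sin 61°
t = 176 × 0.8746 = 153.933 m

154 m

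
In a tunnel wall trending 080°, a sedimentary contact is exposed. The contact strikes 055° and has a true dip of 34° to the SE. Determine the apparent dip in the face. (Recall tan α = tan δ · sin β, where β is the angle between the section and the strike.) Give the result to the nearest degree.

16°

Angle between strike (055°) and section (080°): β = 25°.
tan(apparent dip) = tan 34° · sin 25° = 0.2851
apparent dip = arctan 0.2851 = 15.91°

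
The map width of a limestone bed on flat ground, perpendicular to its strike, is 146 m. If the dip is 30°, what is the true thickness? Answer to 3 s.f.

True thickness t = w · sin(dip) = 146 × sin 30°
t = 146 × 0.5000 = 73.000 m

73.0 m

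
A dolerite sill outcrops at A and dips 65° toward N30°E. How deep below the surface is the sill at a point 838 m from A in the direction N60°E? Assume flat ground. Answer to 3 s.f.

The hole lies 30° from the dip direction, so the down-dip offset is 838 × cos 30° = 725.73 m.
Depth = down-dip offset × tan(dip) = 725.73 × tan 65° = 725.73 × 2.1445
Depth = 1556.33 m

1560 m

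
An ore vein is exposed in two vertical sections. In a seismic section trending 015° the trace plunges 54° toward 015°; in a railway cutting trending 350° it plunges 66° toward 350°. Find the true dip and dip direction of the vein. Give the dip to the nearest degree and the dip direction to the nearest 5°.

true dip 70°, dip direction 315°

The two traces are lines in the plane: v₁ = (sin 15°·cos 54°, cos 15°·cos 54°, −sin 54°), v₂ = (sin 350°·cos 66°, cos 350°·cos 66°, −sin 66°).
Cross product v₁ × v₂ gives the pole to the plane: n ∝ (-0.195, 0.196, 0.101).
tan δ = √(n_x²+n_y²)/n_z = 0.276/0.101, so δ = 69.9°.
Dip direction = azimuth of (n_x, n_y) = atan2(-0.195, 0.196) = 315°.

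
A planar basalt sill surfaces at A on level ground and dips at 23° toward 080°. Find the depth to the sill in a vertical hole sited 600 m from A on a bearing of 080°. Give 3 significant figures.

The hole is directly down-dip from the outcrop, so the down-dip offset is 600 m.
Depth = down-dip offset × tan(dip) = 600.00 × tan 23° = 600.00 × 0.4245
Depth = 254.68 m

255 m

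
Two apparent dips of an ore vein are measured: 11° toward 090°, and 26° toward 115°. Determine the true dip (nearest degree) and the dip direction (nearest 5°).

true dip 37°, dip direction 165°

Each apparent-dip line lies in the plane. As unit vectors (x east, y north, z up), v₁ plunges 11°→090° and v₂ plunges 26°→115°.
Cross product v₁ × v₂ gives the pole to the plane: n ∝ (0.072, -0.275, 0.373).
tan δ = √(n_x²+n_y²)/n_z = 0.284/0.373, so δ = 37.3°.
Dip direction = atan2(0.072, -0.275) = 165° (azimuth of n's horizontal projection).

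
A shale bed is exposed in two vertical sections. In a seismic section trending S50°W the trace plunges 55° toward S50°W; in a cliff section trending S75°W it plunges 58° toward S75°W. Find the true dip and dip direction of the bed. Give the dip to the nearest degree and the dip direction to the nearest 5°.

The two traces are lines in the plane: v₁ = (sin 230°·cos 55°, cos 230°·cos 55°, −sin 55°), v₂ = (sin 255°·cos 58°, cos 255°·cos 58°, −sin 58°).
The plane normal is n = v₁ × v₂ ∝ (-0.200, -0.047, 0.128).
tan δ = √(n_x²+n_y²)/n_z = 0.206/0.128, so δ = 58.0°.
Dip direction = atan2(-0.200, -0.047) = 257° (azimuth of n's horizontal projection).

true dip 58°, dip direction 255°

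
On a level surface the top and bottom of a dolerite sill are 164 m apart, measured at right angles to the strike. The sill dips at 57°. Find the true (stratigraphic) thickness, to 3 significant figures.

True thickness t = w · sin(dip) = 164 × sin 57°
t = 164 × 0.8387 = 137.542 m

138 m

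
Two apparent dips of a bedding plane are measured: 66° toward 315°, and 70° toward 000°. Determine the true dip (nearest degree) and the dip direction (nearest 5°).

Represent each trace as a vector plunging at its apparent dip toward its trend (east-north-up frame): v₁ = (-0.288, 0.288, -0.914), v₂ = (0.000, 0.342, -0.940).
n = v₁ × v₂ = (-0.042, 0.270, 0.098) (taken with n_z > 0).
tan δ = √(n_x²+n_y²)/n_z = 0.274/0.098, so δ = 70.2°.
Dip direction = atan2(-0.042, 0.270) = 351° (azimuth of n's horizontal projection).

true dip 70°, dip direction 350°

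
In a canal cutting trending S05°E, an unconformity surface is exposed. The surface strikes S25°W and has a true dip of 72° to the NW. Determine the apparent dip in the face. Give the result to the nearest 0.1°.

57.0°

The section lies 30° from the strike.
tan(apparent dip) = tan 72° · sin 30° = 1.5388
α = arctan(1.5388) = 56.98°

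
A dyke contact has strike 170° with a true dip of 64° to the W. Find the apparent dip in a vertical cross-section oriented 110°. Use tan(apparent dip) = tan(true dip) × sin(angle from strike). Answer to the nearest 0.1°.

60.6°

The section lies 60° from the strike.
tan(apparent dip) = tan 64° · sin 60° = 1.7756
apparent dip = arctan 1.7756 = 60.61°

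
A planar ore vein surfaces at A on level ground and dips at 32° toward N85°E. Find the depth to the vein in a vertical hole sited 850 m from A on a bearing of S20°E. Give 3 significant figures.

The hole lies 75° from the dip direction, so the down-dip offset is 850 × cos 75° = 220.00 m.
Depth = down-dip offset × tan(dip) = 220.00 × tan 32° = 220.00 × 0.6249
Depth = 137.47 m

137 m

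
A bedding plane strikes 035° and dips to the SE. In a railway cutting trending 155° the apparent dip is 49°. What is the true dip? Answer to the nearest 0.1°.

β = acute angle between strike 035° and section 155° = 60°.
tan(true dip) = tan 49° / sin 60° = 1.3283
true dip = arctan 1.3283 = 53.03°

53.0°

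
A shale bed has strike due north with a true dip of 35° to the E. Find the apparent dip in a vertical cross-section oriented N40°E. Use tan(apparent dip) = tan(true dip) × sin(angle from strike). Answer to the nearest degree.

24°

The section lies 40° from the strike.
tan α = tan 35° × sin 40° = 0.7002 × 0.6428 = 0.4501
α = arctan(0.4501) = 24.23°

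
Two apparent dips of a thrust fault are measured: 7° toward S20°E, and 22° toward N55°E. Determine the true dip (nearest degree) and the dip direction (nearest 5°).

true dip 25°, dip direction 085°

The two traces are lines in the plane: v₁ = (sin 160°·cos 7°, cos 160°·cos 7°, −sin 7°), v₂ = (sin 55°·cos 22°, cos 55°·cos 22°, −sin 22°).
Cross product v₁ × v₂ gives the pole to the plane: n ∝ (0.414, 0.035, 0.889).
True dip = arccos(n_z / |n|) = arccos(0.9059) = 25.1°.
Dip direction = azimuth of (n_x, n_y) = atan2(0.414, 0.035) = 85°.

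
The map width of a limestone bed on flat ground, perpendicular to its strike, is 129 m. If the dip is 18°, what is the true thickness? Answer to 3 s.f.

True thickness t = w · sin(dip) = 129 × sin 18°
t = 129 × 0.3090 = 39.863 m

39.9 m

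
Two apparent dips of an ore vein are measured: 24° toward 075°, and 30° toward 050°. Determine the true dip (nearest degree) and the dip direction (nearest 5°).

Represent each trace as a vector plunging at its apparent dip toward its trend (east-north-up frame): v₁ = (0.882, 0.236, -0.407), v₂ = (0.663, 0.557, -0.500).
The plane normal is n = v₁ × v₂ ∝ (0.108, 0.171, 0.334).
True dip = arccos(n_z / |n|) = arccos(0.8552) = 31.2°.
Dip direction = atan2(0.108, 0.171) = 32° (azimuth of n's horizontal projection).

true dip 31°, dip direction 030°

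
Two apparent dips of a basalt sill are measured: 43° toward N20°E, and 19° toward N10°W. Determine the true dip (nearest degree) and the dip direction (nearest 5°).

true dip 53°, dip direction 065°

Each apparent-dip line lies in the plane. As unit vectors (x east, y north, z up), v₁ plunges 43°→N20°E and v₂ plunges 19°→N10°W.
n = v₁ × v₂ = (0.411, 0.193, 0.346) (taken with n_z > 0).
True dip = arccos(n_z / |n|) = arccos(0.6054) = 52.7°.
Dip direction = azimuth of (n_x, n_y) = atan2(0.411, 0.193) = 65°.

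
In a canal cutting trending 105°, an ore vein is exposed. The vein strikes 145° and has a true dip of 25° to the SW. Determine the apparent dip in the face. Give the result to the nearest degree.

17°

Angle between strike (145°) and section (105°): β = 40°.
tan α = tan 25° × sin 40° = 0.4663 × 0.6428 = 0.2997
apparent dip = arctan 0.2997 = 16.69°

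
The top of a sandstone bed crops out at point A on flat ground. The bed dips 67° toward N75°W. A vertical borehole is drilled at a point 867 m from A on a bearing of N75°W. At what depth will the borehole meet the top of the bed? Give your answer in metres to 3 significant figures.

2040 m

The hole is directly down-dip from the outcrop, so the down-dip offset is 867 m.
Depth = down-dip offset × tan(dip) = 867.00 × tan 67° = 867.00 × 2.3559
Depth = 2042.52 m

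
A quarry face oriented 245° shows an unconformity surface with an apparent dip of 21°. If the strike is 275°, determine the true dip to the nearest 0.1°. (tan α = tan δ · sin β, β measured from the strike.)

The section is 30° from the strike.
tan(true dip) = tan 21° / sin 30° = 0.7677
δ = arctan(0.7677) = 37.51°

37.5°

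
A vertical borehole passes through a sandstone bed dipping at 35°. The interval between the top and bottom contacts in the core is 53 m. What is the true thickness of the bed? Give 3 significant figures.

True thickness t = h · cos(dip) = 53 × cos 35°
t = 53 × 0.8192 = 43.415 m

43.4 m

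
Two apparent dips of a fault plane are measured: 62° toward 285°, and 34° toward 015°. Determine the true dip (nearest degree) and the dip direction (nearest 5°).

true dip 63°, dip direction 305°

The two traces are lines in the plane: v₁ = (sin 285°·cos 62°, cos 285°·cos 62°, −sin 62°), v₂ = (sin 15°·cos 34°, cos 15°·cos 34°, −sin 34°).
Cross product v₁ × v₂ gives the pole to the plane: n ∝ (-0.639, 0.443, 0.389).
Dip δ = arctan(|n_h|/n_z) = arctan(0.778/0.389) = 63.4°.
Dip direction = azimuth of (n_x, n_y) = atan2(-0.639, 0.443) = 305°.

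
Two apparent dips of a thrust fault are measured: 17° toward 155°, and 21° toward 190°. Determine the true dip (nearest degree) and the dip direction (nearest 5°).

true dip 21°, dip direction 190°

Each apparent-dip line lies in the plane. As unit vectors (x east, y north, z up), v₁ plunges 17°→155° and v₂ plunges 21°→190°.
n = v₁ × v₂ = (-0.042, -0.192, 0.512) (taken with n_z > 0).
Dip δ = arctan(|n_h|/n_z) = arctan(0.197/0.512) = 21.0°.
The horizontal component of n points toward azimuth atan2(n_x, n_y) = 192°, the dip direction.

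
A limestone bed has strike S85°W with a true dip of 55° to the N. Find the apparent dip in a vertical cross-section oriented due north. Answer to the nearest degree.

55°

Angle between strike (S85°W) and section (due north): β = 85°.
tan α = tan 55° × sin 85° = 1.4281 × 0.9962 = 1.4227
apparent dip = arctan 1.4227 = 54.90°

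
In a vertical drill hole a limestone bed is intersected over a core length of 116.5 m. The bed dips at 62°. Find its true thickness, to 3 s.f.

54.7 m

True thickness t = h · cos(dip) = 116.5 × cos 62°
t = 116.5 × 0.4695 = 54.693 m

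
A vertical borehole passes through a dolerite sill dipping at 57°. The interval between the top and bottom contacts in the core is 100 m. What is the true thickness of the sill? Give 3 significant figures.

True thickness t = h · cos(dip) = 100 × cos 57°
t = 100 × 0.5446 = 54.464 m

54.5 m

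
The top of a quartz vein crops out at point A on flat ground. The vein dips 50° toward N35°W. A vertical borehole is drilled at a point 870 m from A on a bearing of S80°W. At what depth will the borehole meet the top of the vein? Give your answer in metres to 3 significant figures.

438 m

The hole lies 65° from the dip direction, so the down-dip offset is 870 × cos 65° = 367.68 m.
Depth = down-dip offset × tan(dip) = 367.68 × tan 50° = 367.68 × 1.1918
Depth = 438.18 m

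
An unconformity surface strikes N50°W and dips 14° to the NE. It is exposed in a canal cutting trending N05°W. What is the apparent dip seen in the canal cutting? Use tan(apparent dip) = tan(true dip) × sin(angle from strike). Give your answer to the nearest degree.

Angle between strike (N50°W) and section (N05°W): β = 45°.
tan α = tan 14° × sin 45° = 0.2493 × 0.7071 = 0.1763
apparent dip = arctan 0.1763 = 10.00°

10°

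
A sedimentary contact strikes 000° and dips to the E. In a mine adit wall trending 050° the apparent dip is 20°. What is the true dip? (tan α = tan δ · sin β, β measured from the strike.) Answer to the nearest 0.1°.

The section is 50° from the strike.
tan(true dip) = tan 20° / sin 50° = 0.4751
true dip = arctan 0.4751 = 25.41°

25.4°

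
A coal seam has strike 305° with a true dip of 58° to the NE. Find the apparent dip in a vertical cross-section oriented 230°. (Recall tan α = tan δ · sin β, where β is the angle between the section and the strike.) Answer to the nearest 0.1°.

57.1°

Angle between strike (305°) and section (230°): β = 75°.
tan(apparent dip) = tan 58° · sin 75° = 1.5458
apparent dip = arctan 1.5458 = 57.10°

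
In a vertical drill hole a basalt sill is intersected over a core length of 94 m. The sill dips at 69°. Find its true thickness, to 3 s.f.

33.7 m

True thickness t = h · cos(dip) = 94 × cos 69°
t = 94 × 0.3584 = 33.687 m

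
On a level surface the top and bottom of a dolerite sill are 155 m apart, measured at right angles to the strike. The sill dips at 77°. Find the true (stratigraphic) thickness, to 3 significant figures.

151 m

True thickness t = w · sin(dip) = 155 × sin 77°
t = 155 × 0.9744 = 151.027 m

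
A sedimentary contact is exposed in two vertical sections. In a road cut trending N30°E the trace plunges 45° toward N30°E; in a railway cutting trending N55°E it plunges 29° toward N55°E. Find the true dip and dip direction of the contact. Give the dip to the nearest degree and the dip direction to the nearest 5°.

Each apparent-dip line lies in the plane. As unit vectors (x east, y north, z up), v₁ plunges 45°→N30°E and v₂ plunges 29°→N55°E.
The plane normal is n = v₁ × v₂ ∝ (-0.058, 0.335, 0.261).
True dip = arccos(n_z / |n|) = arccos(0.6093) = 52.5°.
Dip direction = azimuth of (n_x, n_y) = atan2(-0.058, 0.335) = 350°.

true dip 52°, dip direction 350°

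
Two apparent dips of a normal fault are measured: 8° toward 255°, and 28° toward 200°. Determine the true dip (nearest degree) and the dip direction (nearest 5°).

Represent each trace as a vector plunging at its apparent dip toward its trend (east-north-up frame): v₁ = (-0.957, -0.256, -0.139), v₂ = (-0.302, -0.830, -0.469).
The plane normal is n = v₁ × v₂ ∝ (0.005, -0.407, 0.716).
True dip = arccos(n_z / |n|) = arccos(0.8694) = 29.6°.
Dip direction = azimuth of (n_x, n_y) = atan2(0.005, -0.407) = 179°.

true dip 30°, dip direction 180°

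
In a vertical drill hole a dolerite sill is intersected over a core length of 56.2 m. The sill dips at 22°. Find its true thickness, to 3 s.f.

True thickness t = h · cos(dip) = 56.2 × cos 22°
t = 56.2 × 0.9272 = 52.108 m

52.1 m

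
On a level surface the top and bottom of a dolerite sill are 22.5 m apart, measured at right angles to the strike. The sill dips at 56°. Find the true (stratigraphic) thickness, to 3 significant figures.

True thickness t = w · sin(dip) = 22.5 × sin 56°
t = 22.5 × 0.8290 = 18.653 m

18.7 m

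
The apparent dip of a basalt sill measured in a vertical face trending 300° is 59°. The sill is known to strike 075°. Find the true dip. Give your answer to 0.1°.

67.0°

The section is 45° from the strike.
tan(true dip) = tan 59° / sin 45° = 2.3536
δ = arctan(2.3536) = 66.98°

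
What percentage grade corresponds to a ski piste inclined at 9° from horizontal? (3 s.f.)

grade % = 100 × tan 9° = 100 × 0.1584

15.8%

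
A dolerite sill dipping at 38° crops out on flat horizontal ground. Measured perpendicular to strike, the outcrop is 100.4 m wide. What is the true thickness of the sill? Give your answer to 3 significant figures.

True thickness t = w · sin(dip) = 100.4 × sin 38°
t = 100.4 × 0.6157 = 61.812 m

61.8 m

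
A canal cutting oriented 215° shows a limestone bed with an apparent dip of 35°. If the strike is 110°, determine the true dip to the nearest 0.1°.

35.9°

β = acute angle between strike 110° and section 215° = 75°.
tan δ = tan α / sin β = tan 35° / sin 75° = 0.7002 / 0.9659 = 0.7249
true dip = arctan 0.7249 = 35.94°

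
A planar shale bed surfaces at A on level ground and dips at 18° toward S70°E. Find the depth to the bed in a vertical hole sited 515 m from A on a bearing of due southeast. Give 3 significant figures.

The hole lies 25° from the dip direction, so the down-dip offset is 515 × cos 25° = 466.75 m.
Depth = down-dip offset × tan(dip) = 466.75 × tan 18° = 466.75 × 0.3249
Depth = 151.66 m

152 m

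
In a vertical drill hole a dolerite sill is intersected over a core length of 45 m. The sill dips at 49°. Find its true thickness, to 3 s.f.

True thickness t = h · cos(dip) = 45 × cos 49°
t = 45 × 0.6561 = 29.523 m

29.5 m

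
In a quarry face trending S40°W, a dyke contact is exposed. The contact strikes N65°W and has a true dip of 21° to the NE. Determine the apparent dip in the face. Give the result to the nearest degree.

20°

Angle between strike (N65°W) and section (S40°W): β = 75°.
tan(apparent dip) = tan 21° · sin 75° = 0.3708
apparent dip = arctan 0.3708 = 20.34°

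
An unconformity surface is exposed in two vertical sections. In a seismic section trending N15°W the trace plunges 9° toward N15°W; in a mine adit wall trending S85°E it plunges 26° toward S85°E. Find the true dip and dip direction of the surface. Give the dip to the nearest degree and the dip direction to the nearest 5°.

true dip 31°, dip direction 060°

The two traces are lines in the plane: v₁ = (sin 345°·cos 9°, cos 345°·cos 9°, −sin 9°), v₂ = (sin 95°·cos 26°, cos 95°·cos 26°, −sin 26°).
Cross product v₁ × v₂ gives the pole to the plane: n ∝ (0.430, 0.252, 0.834).
True dip = arccos(n_z / |n|) = arccos(0.8582) = 30.9°.
The horizontal component of n points toward azimuth atan2(n_x, n_y) = 60°, the dip direction.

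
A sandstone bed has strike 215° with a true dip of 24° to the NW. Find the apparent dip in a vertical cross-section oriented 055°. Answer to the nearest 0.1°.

8.7°

Angle between strike (215°) and section (055°): β = 20°.
tan α = tan 24° × sin 20° = 0.4452 × 0.3420 = 0.1523
apparent dip = arctan 0.1523 = 8.66°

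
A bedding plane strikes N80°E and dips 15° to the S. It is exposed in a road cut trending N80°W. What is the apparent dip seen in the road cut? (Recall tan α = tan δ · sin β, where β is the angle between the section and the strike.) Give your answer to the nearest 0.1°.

Angle between strike (N80°E) and section (N80°W): β = 20°.
tan(apparent dip) = tan 15° · sin 20° = 0.0916
apparent dip = arctan 0.0916 = 5.24°

5.2°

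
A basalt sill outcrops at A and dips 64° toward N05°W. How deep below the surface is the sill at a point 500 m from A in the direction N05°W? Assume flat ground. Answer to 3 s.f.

The hole is directly down-dip from the outcrop, so the down-dip offset is 500 m.
Depth = down-dip offset × tan(dip) = 500.00 × tan 64° = 500.00 × 2.0503
Depth = 1025.15 m

1030 m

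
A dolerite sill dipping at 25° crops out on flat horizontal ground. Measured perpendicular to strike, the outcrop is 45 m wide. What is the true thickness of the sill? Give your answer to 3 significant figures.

True thickness t = w · sin(dip) = 45 × sin 25°
t = 45 × 0.4226 = 19.018 m

19.0 m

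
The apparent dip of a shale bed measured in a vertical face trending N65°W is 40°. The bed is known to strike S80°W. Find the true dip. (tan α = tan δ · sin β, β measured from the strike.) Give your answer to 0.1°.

The section is 35° from the strike.
tan δ = tan α / sin β = tan 40° / sin 35° = 0.8391 / 0.5736 = 1.4629
δ = arctan(1.4629) = 55.64°

55.6°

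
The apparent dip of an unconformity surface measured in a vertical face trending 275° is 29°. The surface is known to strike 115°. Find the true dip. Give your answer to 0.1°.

β = acute angle between strike 115° and section 275° = 20°.
tan δ = tan α / sin β = tan 29° / sin 20° = 0.5543 / 0.3420 = 1.6207
true dip = arctan 1.6207 = 58.32°

58.3°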